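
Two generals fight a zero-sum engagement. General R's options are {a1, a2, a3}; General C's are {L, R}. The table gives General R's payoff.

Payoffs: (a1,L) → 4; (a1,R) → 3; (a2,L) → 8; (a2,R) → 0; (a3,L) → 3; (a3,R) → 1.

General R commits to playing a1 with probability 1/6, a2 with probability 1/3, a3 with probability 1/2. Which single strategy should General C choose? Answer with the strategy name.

R

If General C plays L, General R's expected payoff is (1/6)·4 + (1/3)·8 + (1/2)·3 = 29/6.
If General C plays R, General R's expected payoff is (1/6)·3 + (1/3)·0 + (1/2)·1 = 1.
General C minimizes General R's payoff; the smallest is 1, so the best response is R.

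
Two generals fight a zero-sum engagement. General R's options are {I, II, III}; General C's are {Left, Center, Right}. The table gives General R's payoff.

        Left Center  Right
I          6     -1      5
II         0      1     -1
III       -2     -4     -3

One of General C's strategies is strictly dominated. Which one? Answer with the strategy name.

Right holds General R's payoff strictly below Left in every row: 5 < 6, -1 < 0, -3 < -2.
So Left is strictly dominated for General C.

Left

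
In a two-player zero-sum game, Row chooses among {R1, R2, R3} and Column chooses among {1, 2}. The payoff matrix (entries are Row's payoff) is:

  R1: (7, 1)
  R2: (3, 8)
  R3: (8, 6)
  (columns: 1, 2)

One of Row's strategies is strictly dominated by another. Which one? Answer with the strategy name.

R1

R3 gives a strictly higher payoff than R1 against every column: 8 > 7, 6 > 1.
So R1 is strictly dominated and Row never plays it.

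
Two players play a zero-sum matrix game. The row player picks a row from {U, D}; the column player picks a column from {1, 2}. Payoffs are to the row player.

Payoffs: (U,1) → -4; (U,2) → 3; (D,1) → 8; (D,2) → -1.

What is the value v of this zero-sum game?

Row minima: U → -4, D → -1; maximin = -1.
Column maxima: 1 → 8, 2 → 3; minimax = 3.
-1 ≠ 3, so there is no saddle point; optimal play is mixed.
Let the row player play U with probability p. Expected payoff against 1: (-4)p + 8(1−p) = −12p + 8; against 2: 3p + (-1)(1−p) = 4p − 1.
Setting these equal: −12p + 8 = 4p − 1 ⇒ −16p = -9 ⇒ p = 9/16, and the value is (-12)·(9/16) + 8 = 5/4.
For the column player: with q = P(1), equating U's and D's payoffs gives −7q + 3 = 9q − 1 ⇒ q = 1/4.

5/4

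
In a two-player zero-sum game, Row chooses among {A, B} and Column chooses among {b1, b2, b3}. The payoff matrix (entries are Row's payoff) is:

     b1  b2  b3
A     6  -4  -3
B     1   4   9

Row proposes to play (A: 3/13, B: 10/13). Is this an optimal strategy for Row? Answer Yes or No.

Yes

Against b1 this mix gives (3/13)·6 + (10/13)·1 = 28/13.
Against b2 this mix gives (3/13)·(-4) + (10/13)·4 = 28/13.
Against b3 this mix gives (3/13)·(-3) + (10/13)·9 = 81/13.
All of Column's active replies (b1, b2) yield 28/13, and no column does worse for Row. The mix makes Column indifferent and guarantees 28/13, so it is optimal.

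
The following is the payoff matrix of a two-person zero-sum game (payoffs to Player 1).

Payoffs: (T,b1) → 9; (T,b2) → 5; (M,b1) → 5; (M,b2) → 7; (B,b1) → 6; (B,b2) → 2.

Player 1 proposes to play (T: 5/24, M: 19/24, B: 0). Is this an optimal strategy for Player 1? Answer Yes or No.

Against b1 this mix gives (5/24)·9 + (19/24)·5 = 35/6.
Against b2 this mix gives (5/24)·5 + (19/24)·7 = 79/12.
Player 2 will play b1, holding Player 1 to 35/6. Shifting weight toward the row that does better against b1 would raise this floor (the equalizing mix achieves 19/3 against both b1 and b2), so the proposed strategy is not optimal.

No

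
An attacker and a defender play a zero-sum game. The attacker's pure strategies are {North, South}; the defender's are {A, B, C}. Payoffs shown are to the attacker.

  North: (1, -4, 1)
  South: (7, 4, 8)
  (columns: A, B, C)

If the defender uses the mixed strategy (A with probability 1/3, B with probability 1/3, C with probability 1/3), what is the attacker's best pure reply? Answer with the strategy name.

South

Expected payoff of North: (1/3)·1 + (1/3)·(-4) + (1/3)·1 = -2/3.
Expected payoff of South: (1/3)·7 + (1/3)·4 + (1/3)·8 = 19/3.
The largest is 19/3, so the attacker's best response is South.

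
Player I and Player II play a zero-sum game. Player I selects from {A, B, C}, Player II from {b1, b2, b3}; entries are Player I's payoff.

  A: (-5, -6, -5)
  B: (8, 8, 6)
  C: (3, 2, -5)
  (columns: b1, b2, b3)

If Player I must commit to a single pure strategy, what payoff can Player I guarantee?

6

Row minima: A → -6, B → 6, C → -5.
The best of these is 6.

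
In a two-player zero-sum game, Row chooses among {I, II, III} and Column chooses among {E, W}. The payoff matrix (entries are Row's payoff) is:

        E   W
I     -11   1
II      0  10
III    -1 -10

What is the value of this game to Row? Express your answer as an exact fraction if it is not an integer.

Row minima: I → -11, II → 0, III → -10; maximin = 0.
Column maxima: E → 0, W → 10; minimax = 0.
Since maximin = minimax = 0, there is a saddle point and the value is 0.

0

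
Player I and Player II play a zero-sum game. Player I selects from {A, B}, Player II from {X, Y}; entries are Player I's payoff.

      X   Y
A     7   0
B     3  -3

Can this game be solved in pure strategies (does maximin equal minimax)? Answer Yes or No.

Row minima: A → 0, B → -3; maximin = 0.
Column maxima: X → 7, Y → 0; minimax = 0.
maximin = minimax = 0, so a saddle point exists.

Yes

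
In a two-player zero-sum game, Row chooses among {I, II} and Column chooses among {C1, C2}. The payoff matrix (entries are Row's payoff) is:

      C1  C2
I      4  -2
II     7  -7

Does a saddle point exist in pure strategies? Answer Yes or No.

Row minima: I → -2, II → -7; maximin = -2.
Column maxima: C1 → 7, C2 → -2; minimax = -2.
maximin = minimax = -2, so a saddle point exists.

Yes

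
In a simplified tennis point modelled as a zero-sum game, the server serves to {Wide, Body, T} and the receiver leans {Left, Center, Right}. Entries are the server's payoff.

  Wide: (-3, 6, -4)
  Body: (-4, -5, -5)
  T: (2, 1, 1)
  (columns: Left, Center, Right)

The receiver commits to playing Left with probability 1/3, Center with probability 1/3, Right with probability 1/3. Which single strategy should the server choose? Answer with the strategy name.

T

Expected payoff of Wide: (1/3)·(-3) + (1/3)·6 + (1/3)·(-4) = -1/3.
Expected payoff of Body: (1/3)·(-4) + (1/3)·(-5) + (1/3)·(-5) = -14/3.
Expected payoff of T: (1/3)·2 + (1/3)·1 + (1/3)·1 = 4/3.
The largest is 4/3, so the server's best response is T.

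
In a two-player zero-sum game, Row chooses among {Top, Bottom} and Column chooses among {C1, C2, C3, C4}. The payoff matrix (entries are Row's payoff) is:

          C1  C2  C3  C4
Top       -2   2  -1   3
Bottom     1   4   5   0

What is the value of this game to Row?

1/2

Row minima: Top → -2, Bottom → 0; maximin = 0.
Column maxima: C1 → 1, C2 → 4, C3 → 5, C4 → 3; minimax = 1.
0 ≠ 1, so there is no saddle point; optimal play is mixed.
C2 is strictly dominated by C1 (it gives Row strictly more in every row), so Column never plays it.
C3 is strictly dominated by C1 (it gives Row strictly more in every row), so Column never plays it.
On the remaining 2×2 (Top, Bottom vs C1, C4):
Let Row play Top with probability p. Expected payoff against C1: (-2)p + 1(1−p) = −3p + 1; against C4: 3p + 0(1−p) = 3p.
Setting these equal: −3p + 1 = 3p ⇒ −6p = -1 ⇒ p = 1/6, and the value is (-3)·(1/6) + 1 = 1/2.
For Column: with q = P(C1), equating Top's and Bottom's payoffs gives −5q + 3 = q ⇒ q = 1/2.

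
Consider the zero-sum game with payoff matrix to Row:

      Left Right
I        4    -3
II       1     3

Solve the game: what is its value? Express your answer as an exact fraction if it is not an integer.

Row minima: I → -3, II → 1; maximin = 1.
Column maxima: Left → 4, Right → 3; minimax = 3.
1 ≠ 3, so there is no saddle point; optimal play is mixed.
Let Row play I with probability p. Expected payoff against Left: 4p + 1(1−p) = 3p + 1; against Right: (-3)p + 3(1−p) = −6p + 3.
Setting these equal: 3p + 1 = −6p + 3 ⇒ 9p = 2 ⇒ p = 2/9, and the value is (3)·(2/9) + 1 = 5/3.
For Column: with q = P(Left), equating I's and II's payoffs gives 7q − 3 = −2q + 3 ⇒ q = 2/3.

5/3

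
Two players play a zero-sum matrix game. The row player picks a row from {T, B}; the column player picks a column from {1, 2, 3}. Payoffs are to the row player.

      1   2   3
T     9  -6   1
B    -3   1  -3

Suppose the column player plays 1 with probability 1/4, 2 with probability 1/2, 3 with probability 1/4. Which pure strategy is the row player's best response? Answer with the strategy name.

Expected payoff of T: (1/4)·9 + (1/2)·(-6) + (1/4)·1 = -1/2.
Expected payoff of B: (1/4)·(-3) + (1/2)·1 + (1/4)·(-3) = -1.
The largest is -1/2, so the row player's best response is T.

T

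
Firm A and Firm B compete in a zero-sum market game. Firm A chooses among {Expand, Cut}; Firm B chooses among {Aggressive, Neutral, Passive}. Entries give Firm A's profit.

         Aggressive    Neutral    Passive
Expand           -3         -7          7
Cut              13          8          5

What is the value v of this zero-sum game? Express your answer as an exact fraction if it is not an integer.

Row minima: Expand → -7, Cut → 5; maximin = 5.
Column maxima: Aggressive → 13, Neutral → 8, Passive → 7; minimax = 7.
5 ≠ 7, so there is no saddle point; optimal play is mixed.
Aggressive is strictly dominated by Neutral (it gives Firm A strictly more in every row), so Firm B never plays it.
On the remaining 2×2 (Expand, Cut vs Neutral, Passive):
Let Firm A play Expand with probability p. Expected payoff against Neutral: (-7)p + 8(1−p) = −15p + 8; against Passive: 7p + 5(1−p) = 2p + 5.
Setting these equal: −15p + 8 = 2p + 5 ⇒ −17p = -3 ⇒ p = 3/17, and the value is (-15)·(3/17) + 8 = 91/17.
For Firm B: with q = P(Neutral), equating Expand's and Cut's payoffs gives −14q + 7 = 3q + 5 ⇒ q = 2/17.

91/17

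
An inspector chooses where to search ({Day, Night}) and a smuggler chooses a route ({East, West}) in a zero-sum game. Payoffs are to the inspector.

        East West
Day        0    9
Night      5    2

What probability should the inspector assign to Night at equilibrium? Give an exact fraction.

3/4

Row minima: Day → 0, Night → 2; maximin = 2.
Column maxima: East → 5, West → 9; minimax = 5.
2 ≠ 5, so there is no saddle point; optimal play is mixed.
Let the inspector play Day with probability p. Expected payoff against East: 0p + 5(1−p) = −5p + 5; against West: 9p + 2(1−p) = 7p + 2.
Setting these equal: −5p + 5 = 7p + 2 ⇒ −12p = -3 ⇒ p = 1/4, and the value is (-5)·(1/4) + 5 = 15/4.
For the smuggler: with q = P(East), equating Day's and Night's payoffs gives −9q + 9 = 3q + 2 ⇒ q = 7/12.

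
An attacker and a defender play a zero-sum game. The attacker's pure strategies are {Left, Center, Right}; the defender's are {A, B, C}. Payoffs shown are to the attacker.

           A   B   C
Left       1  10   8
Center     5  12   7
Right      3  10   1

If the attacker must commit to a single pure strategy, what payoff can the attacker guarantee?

Row minima: Left → 1, Center → 5, Right → 1.
The best of these is 5.

5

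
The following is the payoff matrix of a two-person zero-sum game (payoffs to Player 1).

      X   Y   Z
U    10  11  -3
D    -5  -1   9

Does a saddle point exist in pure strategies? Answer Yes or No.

Row minima: U → -3, D → -5; maximin = -3.
Column maxima: X → 10, Y → 11, Z → 9; minimax = 9.
-3 ≠ 9, so no pure-strategy equilibrium exists.

No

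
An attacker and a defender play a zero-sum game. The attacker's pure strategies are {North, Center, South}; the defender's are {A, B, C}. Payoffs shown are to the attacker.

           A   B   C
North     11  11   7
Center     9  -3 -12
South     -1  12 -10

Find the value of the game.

Row minima: North → 7, Center → -12, South → -10; maximin = 7.
Column maxima: A → 11, B → 12, C → 7; minimax = 7.
Since maximin = minimax = 7, there is a saddle point and the value is 7.

7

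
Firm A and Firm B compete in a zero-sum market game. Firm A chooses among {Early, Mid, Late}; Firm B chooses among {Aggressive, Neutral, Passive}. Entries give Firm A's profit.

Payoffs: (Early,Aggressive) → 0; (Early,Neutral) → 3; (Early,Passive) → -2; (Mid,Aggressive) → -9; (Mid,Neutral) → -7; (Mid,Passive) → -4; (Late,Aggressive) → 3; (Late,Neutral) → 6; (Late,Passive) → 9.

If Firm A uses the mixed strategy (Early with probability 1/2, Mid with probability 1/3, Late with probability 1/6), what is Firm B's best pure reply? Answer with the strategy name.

Aggressive

If Firm B plays Aggressive, Firm A's expected payoff is (1/2)·0 + (1/3)·(-9) + (1/6)·3 = -5/2.
If Firm B plays Neutral, Firm A's expected payoff is (1/2)·3 + (1/3)·(-7) + (1/6)·6 = 1/6.
If Firm B plays Passive, Firm A's expected payoff is (1/2)·(-2) + (1/3)·(-4) + (1/6)·9 = -5/6.
Firm B minimizes Firm A's payoff; the smallest is -5/2, so the best response is Aggressive.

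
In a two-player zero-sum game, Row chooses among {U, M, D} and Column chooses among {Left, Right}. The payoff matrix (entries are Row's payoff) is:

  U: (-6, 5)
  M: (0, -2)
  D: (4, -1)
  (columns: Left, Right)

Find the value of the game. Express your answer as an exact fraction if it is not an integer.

Row minima: U → -6, M → -2, D → -1; maximin = -1.
Column maxima: Left → 4, Right → 5; minimax = 4.
-1 ≠ 4, so there is no saddle point; optimal play is mixed.
M is strictly dominated by D, so Row never plays it.
On the remaining 2×2 (U, D vs Left, Right):
Let Row play U with probability p. Expected payoff against Left: (-6)p + 4(1−p) = −10p + 4; against Right: 5p + (-1)(1−p) = 6p − 1.
Setting these equal: −10p + 4 = 6p − 1 ⇒ −16p = -5 ⇒ p = 5/16, and the value is (-10)·(5/16) + 4 = 7/8.
For Column: with q = P(Left), equating U's and D's payoffs gives −11q + 5 = 5q − 1 ⇒ q = 3/8.

7/8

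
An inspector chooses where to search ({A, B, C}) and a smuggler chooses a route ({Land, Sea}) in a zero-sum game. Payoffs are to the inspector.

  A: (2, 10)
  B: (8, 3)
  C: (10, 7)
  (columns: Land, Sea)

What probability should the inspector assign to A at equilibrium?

3/11

Row minima: A → 2, B → 3, C → 7; maximin = 7.
Column maxima: Land → 10, Sea → 10; minimax = 10.
7 ≠ 10, so there is no saddle point; optimal play is mixed.
B is strictly dominated by C, so the inspector never plays it.
On the remaining 2×2 (A, C vs Land, Sea):
Let the inspector play A with probability p. Expected payoff against Land: 2p + 10(1−p) = −8p + 10; against Sea: 10p + 7(1−p) = 3p + 7.
Setting these equal: −8p + 10 = 3p + 7 ⇒ −11p = -3 ⇒ p = 3/11, and the value is (-8)·(3/11) + 10 = 86/11.
For the smuggler: with q = P(Land), equating A's and C's payoffs gives −8q + 10 = 3q + 7 ⇒ q = 3/11.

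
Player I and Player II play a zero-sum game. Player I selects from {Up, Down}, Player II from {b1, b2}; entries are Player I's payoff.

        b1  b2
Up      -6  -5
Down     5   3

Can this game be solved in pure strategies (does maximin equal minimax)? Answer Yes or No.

Row minima: Up → -6, Down → 3; maximin = 3.
Column maxima: b1 → 5, b2 → 3; minimax = 3.
maximin = minimax = 3, so a saddle point exists.

Yes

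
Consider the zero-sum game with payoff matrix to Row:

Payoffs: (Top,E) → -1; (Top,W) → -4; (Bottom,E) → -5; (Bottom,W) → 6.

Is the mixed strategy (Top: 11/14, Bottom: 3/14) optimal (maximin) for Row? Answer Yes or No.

Yes

Against E this mix gives (11/14)·(-1) + (3/14)·(-5) = -13/7.
Against W this mix gives (11/14)·(-4) + (3/14)·6 = -13/7.
All of Column's active replies (E, W) yield -13/7, and no column does worse for Row. The mix makes Column indifferent and guarantees -13/7, so it is optimal.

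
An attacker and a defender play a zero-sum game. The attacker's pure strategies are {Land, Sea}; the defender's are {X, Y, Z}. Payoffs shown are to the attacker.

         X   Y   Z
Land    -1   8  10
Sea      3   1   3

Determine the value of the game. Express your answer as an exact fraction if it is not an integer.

Row minima: Land → -1, Sea → 1; maximin = 1.
Column maxima: X → 3, Y → 8, Z → 10; minimax = 3.
1 ≠ 3, so there is no saddle point; optimal play is mixed.
Z is strictly dominated by Y (it gives the attacker strictly more in every row), so the defender never plays it.
On the remaining 2×2 (Land, Sea vs X, Y):
Let the attacker play Land with probability p. Expected payoff against X: (-1)p + 3(1−p) = −4p + 3; against Y: 8p + 1(1−p) = 7p + 1.
Setting these equal: −4p + 3 = 7p + 1 ⇒ −11p = -2 ⇒ p = 2/11, and the value is (-4)·(2/11) + 3 = 25/11.
For the defender: with q = P(X), equating Land's and Sea's payoffs gives −9q + 8 = 2q + 1 ⇒ q = 7/11.

25/11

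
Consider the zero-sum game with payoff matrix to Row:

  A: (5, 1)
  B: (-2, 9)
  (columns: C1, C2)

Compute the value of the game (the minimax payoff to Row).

47/15

Row minima: A → 1, B → -2; maximin = 1.
Column maxima: C1 → 5, C2 → 9; minimax = 5.
1 ≠ 5, so there is no saddle point; optimal play is mixed.
Let Row play A with probability p. Expected payoff against C1: 5p + (-2)(1−p) = 7p − 2; against C2: 1p + 9(1−p) = −8p + 9.
Setting these equal: 7p − 2 = −8p + 9 ⇒ 15p = 11 ⇒ p = 11/15, and the value is (7)·(11/15) − 2 = 47/15.
For Column: with q = P(C1), equating A's and B's payoffs gives 4q + 1 = −11q + 9 ⇒ q = 8/15.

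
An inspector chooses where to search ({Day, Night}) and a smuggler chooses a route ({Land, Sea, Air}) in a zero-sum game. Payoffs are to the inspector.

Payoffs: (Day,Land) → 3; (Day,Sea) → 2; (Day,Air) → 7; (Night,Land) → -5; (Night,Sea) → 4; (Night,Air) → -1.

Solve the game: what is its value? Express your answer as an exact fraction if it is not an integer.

11/5

Row minima: Day → 2, Night → -5; maximin = 2.
Column maxima: Land → 3, Sea → 4, Air → 7; minimax = 3.
2 ≠ 3, so there is no saddle point; optimal play is mixed.
Air is strictly dominated by Land (it gives the inspector strictly more in every row), so the smuggler never plays it.
On the remaining 2×2 (Day, Night vs Land, Sea):
Let the inspector play Day with probability p. Expected payoff against Land: 3p + (-5)(1−p) = 8p − 5; against Sea: 2p + 4(1−p) = −2p + 4.
Setting these equal: 8p − 5 = −2p + 4 ⇒ 10p = 9 ⇒ p = 9/10, and the value is (8)·(9/10) − 5 = 11/5.
For the smuggler: with q = P(Land), equating Day's and Night's payoffs gives q + 2 = −9q + 4 ⇒ q = 1/5.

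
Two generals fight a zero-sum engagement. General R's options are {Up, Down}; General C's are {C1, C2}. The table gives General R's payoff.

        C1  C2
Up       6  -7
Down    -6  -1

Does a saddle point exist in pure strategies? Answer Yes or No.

Row minima: Up → -7, Down → -6; maximin = -6.
Column maxima: C1 → 6, C2 → -1; minimax = -1.
-6 ≠ -1, so no pure-strategy equilibrium exists.

No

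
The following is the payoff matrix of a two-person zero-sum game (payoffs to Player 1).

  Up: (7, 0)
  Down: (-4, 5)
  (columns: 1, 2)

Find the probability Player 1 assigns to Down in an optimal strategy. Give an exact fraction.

Row minima: Up → 0, Down → -4; maximin = 0.
Column maxima: 1 → 7, 2 → 5; minimax = 5.
0 ≠ 5, so there is no saddle point; optimal play is mixed.
Let Player 1 play Up with probability p. Expected payoff against 1: 7p + (-4)(1−p) = 11p − 4; against 2: 0p + 5(1−p) = −5p + 5.
Setting these equal: 11p − 4 = −5p + 5 ⇒ 16p = 9 ⇒ p = 9/16, and the value is (11)·(9/16) − 4 = 35/16.
For Player 2: with q = P(1), equating Up's and Down's payoffs gives 7q = −9q + 5 ⇒ q = 5/16.

7/16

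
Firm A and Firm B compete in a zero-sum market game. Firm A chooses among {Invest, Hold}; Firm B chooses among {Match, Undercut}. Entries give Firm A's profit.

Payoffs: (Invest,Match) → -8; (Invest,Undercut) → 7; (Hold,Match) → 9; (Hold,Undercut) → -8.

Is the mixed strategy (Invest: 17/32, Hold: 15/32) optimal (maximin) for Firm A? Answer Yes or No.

Against Match this mix gives (17/32)·(-8) + (15/32)·9 = -1/32.
Against Undercut this mix gives (17/32)·7 + (15/32)·(-8) = -1/32.
All of Firm B's active replies (Match, Undercut) yield -1/32, and no column does worse for Firm A. The mix makes Firm B indifferent and guarantees -1/32, so it is optimal.

Yes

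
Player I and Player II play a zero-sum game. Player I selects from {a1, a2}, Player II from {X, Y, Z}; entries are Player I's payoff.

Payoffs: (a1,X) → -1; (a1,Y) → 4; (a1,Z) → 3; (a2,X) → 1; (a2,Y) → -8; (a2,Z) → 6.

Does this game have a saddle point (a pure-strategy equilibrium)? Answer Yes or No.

No

Row minima: a1 → -1, a2 → -8; maximin = -1.
Column maxima: X → 1, Y → 4, Z → 6; minimax = 1.
-1 ≠ 1, so no pure-strategy equilibrium exists.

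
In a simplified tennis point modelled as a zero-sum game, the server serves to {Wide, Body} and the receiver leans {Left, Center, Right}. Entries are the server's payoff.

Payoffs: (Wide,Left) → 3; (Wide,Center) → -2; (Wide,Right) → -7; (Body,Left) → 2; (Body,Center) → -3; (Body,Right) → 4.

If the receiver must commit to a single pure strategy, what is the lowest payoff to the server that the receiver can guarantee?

Column maxima: Left → 3, Center → -2, Right → 4.
The smallest of these is -2.

-2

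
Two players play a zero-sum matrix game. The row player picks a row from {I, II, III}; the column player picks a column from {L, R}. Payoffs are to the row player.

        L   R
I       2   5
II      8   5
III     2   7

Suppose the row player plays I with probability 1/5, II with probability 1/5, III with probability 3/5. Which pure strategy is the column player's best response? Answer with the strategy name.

If the column player plays L, the row player's expected payoff is (1/5)·2 + (1/5)·8 + (3/5)·2 = 16/5.
If the column player plays R, the row player's expected payoff is (1/5)·5 + (1/5)·5 + (3/5)·7 = 31/5.
The column player minimizes the row player's payoff; the smallest is 16/5, so the best response is L.

L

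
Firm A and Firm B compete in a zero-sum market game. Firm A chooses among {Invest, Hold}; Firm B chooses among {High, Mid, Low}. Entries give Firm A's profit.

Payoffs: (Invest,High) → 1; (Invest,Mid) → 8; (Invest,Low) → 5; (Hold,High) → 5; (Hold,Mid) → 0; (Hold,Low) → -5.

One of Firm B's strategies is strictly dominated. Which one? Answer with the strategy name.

Low holds Firm A's payoff strictly below Mid in every row: 5 < 8, -5 < 0.
So Mid is strictly dominated for Firm B.

Mid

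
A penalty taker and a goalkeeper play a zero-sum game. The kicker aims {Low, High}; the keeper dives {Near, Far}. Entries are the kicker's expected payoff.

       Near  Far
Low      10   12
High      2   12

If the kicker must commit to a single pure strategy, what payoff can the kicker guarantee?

Row minima: Low → 10, High → 2.
The best of these is 10.

10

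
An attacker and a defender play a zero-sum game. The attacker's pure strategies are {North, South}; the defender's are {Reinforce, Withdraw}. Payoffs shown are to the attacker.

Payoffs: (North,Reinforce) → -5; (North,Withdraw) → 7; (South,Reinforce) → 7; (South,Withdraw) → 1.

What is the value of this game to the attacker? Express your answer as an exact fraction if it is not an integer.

3

Row minima: North → -5, South → 1; maximin = 1.
Column maxima: Reinforce → 7, Withdraw → 7; minimax = 7.
1 ≠ 7, so there is no saddle point; optimal play is mixed.
Let the attacker play North with probability p. Expected payoff against Reinforce: (-5)p + 7(1−p) = −12p + 7; against Withdraw: 7p + 1(1−p) = 6p + 1.
Setting these equal: −12p + 7 = 6p + 1 ⇒ −18p = -6 ⇒ p = 1/3, and the value is (-12)·(1/3) + 7 = 3.
For the defender: with q = P(Reinforce), equating North's and South's payoffs gives −12q + 7 = 6q + 1 ⇒ q = 1/3.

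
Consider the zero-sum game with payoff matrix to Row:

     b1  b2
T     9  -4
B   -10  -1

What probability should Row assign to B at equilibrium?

13/22

Row minima: T → -4, B → -10; maximin = -4.
Column maxima: b1 → 9, b2 → -1; minimax = -1.
-4 ≠ -1, so there is no saddle point; optimal play is mixed.
Let Row play T with probability p. Expected payoff against b1: 9p + (-10)(1−p) = 19p − 10; against b2: (-4)p + (-1)(1−p) = −3p − 1.
Setting these equal: 19p − 10 = −3p − 1 ⇒ 22p = 9 ⇒ p = 9/22, and the value is (19)·(9/22) − 10 = -49/22.
For Column: with q = P(b1), equating T's and B's payoffs gives 13q − 4 = −9q − 1 ⇒ q = 3/22.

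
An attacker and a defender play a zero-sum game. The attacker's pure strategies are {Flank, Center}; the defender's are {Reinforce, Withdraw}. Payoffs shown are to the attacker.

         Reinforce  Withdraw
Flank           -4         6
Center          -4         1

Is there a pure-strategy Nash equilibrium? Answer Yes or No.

Yes

Row minima: Flank → -4, Center → -4; maximin = -4.
Column maxima: Reinforce → -4, Withdraw → 6; minimax = -4.
maximin = minimax = -4, so a saddle point exists.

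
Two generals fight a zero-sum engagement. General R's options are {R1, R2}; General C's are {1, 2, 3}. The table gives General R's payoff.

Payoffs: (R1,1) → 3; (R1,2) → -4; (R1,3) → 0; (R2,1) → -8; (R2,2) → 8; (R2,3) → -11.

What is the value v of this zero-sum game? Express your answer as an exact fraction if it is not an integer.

-44/23

Row minima: R1 → -4, R2 → -11; maximin = -4.
Column maxima: 1 → 3, 2 → 8, 3 → 0; minimax = 0.
-4 ≠ 0, so there is no saddle point; optimal play is mixed.
1 is strictly dominated by 3 (it gives General R strictly more in every row), so General C never plays it.
On the remaining 2×2 (R1, R2 vs 2, 3):
Let General R play R1 with probability p. Expected payoff against 2: (-4)p + 8(1−p) = −12p + 8; against 3: 0p + (-11)(1−p) = 11p − 11.
Setting these equal: −12p + 8 = 11p − 11 ⇒ −23p = -19 ⇒ p = 19/23, and the value is (-12)·(19/23) + 8 = -44/23.
For General C: with q = P(2), equating R1's and R2's payoffs gives −4q = 19q − 11 ⇒ q = 11/23.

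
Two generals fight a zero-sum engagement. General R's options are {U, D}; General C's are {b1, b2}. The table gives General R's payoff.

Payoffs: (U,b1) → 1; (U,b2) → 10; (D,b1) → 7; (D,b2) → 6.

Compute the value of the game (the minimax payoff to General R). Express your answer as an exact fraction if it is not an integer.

Row minima: U → 1, D → 6; maximin = 6.
Column maxima: b1 → 7, b2 → 10; minimax = 7.
6 ≠ 7, so there is no saddle point; optimal play is mixed.
Let General R play U with probability p. Expected payoff against b1: 1p + 7(1−p) = −6p + 7; against b2: 10p + 6(1−p) = 4p + 6.
Setting these equal: −6p + 7 = 4p + 6 ⇒ −10p = -1 ⇒ p = 1/10, and the value is (-6)·(1/10) + 7 = 32/5.
For General C: with q = P(b1), equating U's and D's payoffs gives −9q + 10 = q + 6 ⇒ q = 2/5.

32/5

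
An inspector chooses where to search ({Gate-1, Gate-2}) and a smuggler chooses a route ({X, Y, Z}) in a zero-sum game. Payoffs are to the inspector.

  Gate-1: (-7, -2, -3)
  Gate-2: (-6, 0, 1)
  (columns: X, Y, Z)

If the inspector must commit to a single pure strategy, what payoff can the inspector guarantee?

-6

Row minima: Gate-1 → -7, Gate-2 → -6.
The best of these is -6.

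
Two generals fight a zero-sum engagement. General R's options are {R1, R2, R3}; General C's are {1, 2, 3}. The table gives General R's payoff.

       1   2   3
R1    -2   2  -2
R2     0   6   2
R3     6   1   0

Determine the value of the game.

Row minima: R1 → -2, R2 → 0, R3 → 0; maximin = 0.
Column maxima: 1 → 6, 2 → 6, 3 → 2; minimax = 2.
0 ≠ 2, so there is no saddle point; optimal play is mixed.
R1 is strictly dominated by R2, so General R never plays it.
2 is strictly dominated by 3 (it gives General R strictly more in every row), so General C never plays it.
On the remaining 2×2 (R2, R3 vs 1, 3):
Let General R play R2 with probability p. Expected payoff against 1: 0p + 6(1−p) = −6p + 6; against 3: 2p + 0(1−p) = 2p.
Setting these equal: −6p + 6 = 2p ⇒ −8p = -6 ⇒ p = 3/4, and the value is (-6)·(3/4) + 6 = 3/2.
For General C: with q = P(1), equating R2's and R3's payoffs gives −2q + 2 = 6q ⇒ q = 1/4.

3/2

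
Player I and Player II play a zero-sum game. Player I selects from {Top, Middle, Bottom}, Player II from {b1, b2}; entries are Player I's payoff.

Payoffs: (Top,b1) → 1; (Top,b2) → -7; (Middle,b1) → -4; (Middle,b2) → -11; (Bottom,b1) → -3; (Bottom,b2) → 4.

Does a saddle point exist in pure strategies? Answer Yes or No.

Row minima: Top → -7, Middle → -11, Bottom → -3; maximin = -3.
Column maxima: b1 → 1, b2 → 4; minimax = 1.
-3 ≠ 1, so no pure-strategy equilibrium exists.

No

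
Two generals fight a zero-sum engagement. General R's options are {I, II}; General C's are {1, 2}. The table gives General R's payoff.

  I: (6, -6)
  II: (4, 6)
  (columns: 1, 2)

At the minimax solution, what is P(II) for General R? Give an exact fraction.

6/7

Row minima: I → -6, II → 4; maximin = 4.
Column maxima: 1 → 6, 2 → 6; minimax = 6.
4 ≠ 6, so there is no saddle point; optimal play is mixed.
Let General R play I with probability p. Expected payoff against 1: 6p + 4(1−p) = 2p + 4; against 2: (-6)p + 6(1−p) = −12p + 6.
Setting these equal: 2p + 4 = −12p + 6 ⇒ 14p = 2 ⇒ p = 1/7, and the value is (2)·(1/7) + 4 = 30/7.
For General C: with q = P(1), equating I's and II's payoffs gives 12q − 6 = −2q + 6 ⇒ q = 6/7.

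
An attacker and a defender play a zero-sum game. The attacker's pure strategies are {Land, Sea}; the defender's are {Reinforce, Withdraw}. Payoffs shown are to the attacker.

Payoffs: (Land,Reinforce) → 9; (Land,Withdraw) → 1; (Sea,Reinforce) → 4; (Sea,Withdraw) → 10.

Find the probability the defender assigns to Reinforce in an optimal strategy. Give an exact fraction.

9/14

Row minima: Land → 1, Sea → 4; maximin = 4.
Column maxima: Reinforce → 9, Withdraw → 10; minimax = 9.
4 ≠ 9, so there is no saddle point; optimal play is mixed.
Let the attacker play Land with probability p. Expected payoff against Reinforce: 9p + 4(1−p) = 5p + 4; against Withdraw: 1p + 10(1−p) = −9p + 10.
Setting these equal: 5p + 4 = −9p + 10 ⇒ 14p = 6 ⇒ p = 3/7, and the value is (5)·(3/7) + 4 = 43/7.
For the defender: with q = P(Reinforce), equating Land's and Sea's payoffs gives 8q + 1 = −6q + 10 ⇒ q = 9/14.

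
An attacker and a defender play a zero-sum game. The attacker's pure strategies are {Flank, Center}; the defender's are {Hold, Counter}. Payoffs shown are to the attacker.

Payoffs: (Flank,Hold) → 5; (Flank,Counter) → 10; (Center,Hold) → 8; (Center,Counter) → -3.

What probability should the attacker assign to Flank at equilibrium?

11/16

Row minima: Flank → 5, Center → -3; maximin = 5.
Column maxima: Hold → 8, Counter → 10; minimax = 8.
5 ≠ 8, so there is no saddle point; optimal play is mixed.
Let the attacker play Flank with probability p. Expected payoff against Hold: 5p + 8(1−p) = −3p + 8; against Counter: 10p + (-3)(1−p) = 13p − 3.
Setting these equal: −3p + 8 = 13p − 3 ⇒ −16p = -11 ⇒ p = 11/16, and the value is (-3)·(11/16) + 8 = 95/16.
For the defender: with q = P(Hold), equating Flank's and Center's payoffs gives −5q + 10 = 11q − 3 ⇒ q = 13/16.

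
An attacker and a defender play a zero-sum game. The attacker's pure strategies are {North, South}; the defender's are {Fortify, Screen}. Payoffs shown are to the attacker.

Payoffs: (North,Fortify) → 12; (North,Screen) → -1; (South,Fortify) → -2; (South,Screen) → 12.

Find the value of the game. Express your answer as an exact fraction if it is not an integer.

Row minima: North → -1, South → -2; maximin = -1.
Column maxima: Fortify → 12, Screen → 12; minimax = 12.
-1 ≠ 12, so there is no saddle point; optimal play is mixed.
Let the attacker play North with probability p. Expected payoff against Fortify: 12p + (-2)(1−p) = 14p − 2; against Screen: (-1)p + 12(1−p) = −13p + 12.
Setting these equal: 14p − 2 = −13p + 12 ⇒ 27p = 14 ⇒ p = 14/27, and the value is (14)·(14/27) − 2 = 142/27.
For the defender: with q = P(Fortify), equating North's and South's payoffs gives 13q − 1 = −14q + 12 ⇒ q = 13/27.

142/27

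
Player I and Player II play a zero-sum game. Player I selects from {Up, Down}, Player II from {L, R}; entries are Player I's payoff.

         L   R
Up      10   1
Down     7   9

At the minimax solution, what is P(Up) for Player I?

Row minima: Up → 1, Down → 7; maximin = 7.
Column maxima: L → 10, R → 9; minimax = 9.
7 ≠ 9, so there is no saddle point; optimal play is mixed.
Let Player I play Up with probability p. Expected payoff against L: 10p + 7(1−p) = 3p + 7; against R: 1p + 9(1−p) = −8p + 9.
Setting these equal: 3p + 7 = −8p + 9 ⇒ 11p = 2 ⇒ p = 2/11, and the value is (3)·(2/11) + 7 = 83/11.
For Player II: with q = P(L), equating Up's and Down's payoffs gives 9q + 1 = −2q + 9 ⇒ q = 8/11.

2/11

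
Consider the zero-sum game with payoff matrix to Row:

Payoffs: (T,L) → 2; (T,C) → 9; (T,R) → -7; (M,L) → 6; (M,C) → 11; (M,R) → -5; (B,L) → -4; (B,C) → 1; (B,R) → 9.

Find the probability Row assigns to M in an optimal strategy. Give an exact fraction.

13/24

Row minima: T → -7, M → -5, B → -4; maximin = -4.
Column maxima: L → 6, C → 11, R → 9; minimax = 6.
-4 ≠ 6, so there is no saddle point; optimal play is mixed.
T is strictly dominated by M, so Row never plays it.
C is strictly dominated by L (it gives Row strictly more in every row), so Column never plays it.
On the remaining 2×2 (M, B vs L, R):
Let Row play M with probability p. Expected payoff against L: 6p + (-4)(1−p) = 10p − 4; against R: (-5)p + 9(1−p) = −14p + 9.
Setting these equal: 10p − 4 = −14p + 9 ⇒ 24p = 13 ⇒ p = 13/24, and the value is (10)·(13/24) − 4 = 17/12.
For Column: with q = P(L), equating M's and B's payoffs gives 11q − 5 = −13q + 9 ⇒ q = 7/12.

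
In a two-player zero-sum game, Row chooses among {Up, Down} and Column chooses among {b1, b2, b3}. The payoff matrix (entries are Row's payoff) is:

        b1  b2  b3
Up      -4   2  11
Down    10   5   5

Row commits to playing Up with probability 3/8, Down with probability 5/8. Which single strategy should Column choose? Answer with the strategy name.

b2

If Column plays b1, Row's expected payoff is (3/8)·(-4) + (5/8)·10 = 19/4.
If Column plays b2, Row's expected payoff is (3/8)·2 + (5/8)·5 = 31/8.
If Column plays b3, Row's expected payoff is (3/8)·11 + (5/8)·5 = 29/4.
Column minimizes Row's payoff; the smallest is 31/8, so the best response is b2.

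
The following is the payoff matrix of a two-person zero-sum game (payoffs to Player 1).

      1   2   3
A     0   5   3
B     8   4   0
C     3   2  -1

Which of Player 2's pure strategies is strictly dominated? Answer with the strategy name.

3 holds Player 1's payoff strictly below 2 in every row: 3 < 5, 0 < 4, -1 < 2.
So 2 is strictly dominated for Player 2.

2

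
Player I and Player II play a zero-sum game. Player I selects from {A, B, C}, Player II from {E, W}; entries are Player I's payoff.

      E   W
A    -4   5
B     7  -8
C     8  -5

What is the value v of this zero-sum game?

10/11

Row minima: A → -4, B → -8, C → -5; maximin = -4.
Column maxima: E → 8, W → 5; minimax = 5.
-4 ≠ 5, so there is no saddle point; optimal play is mixed.
B is strictly dominated by C, so Player I never plays it.
On the remaining 2×2 (A, C vs E, W):
Let Player I play A with probability p. Expected payoff against E: (-4)p + 8(1−p) = −12p + 8; against W: 5p + (-5)(1−p) = 10p − 5.
Setting these equal: −12p + 8 = 10p − 5 ⇒ −22p = -13 ⇒ p = 13/22, and the value is (-12)·(13/22) + 8 = 10/11.
For Player II: with q = P(E), equating A's and C's payoffs gives −9q + 5 = 13q − 5 ⇒ q = 5/11.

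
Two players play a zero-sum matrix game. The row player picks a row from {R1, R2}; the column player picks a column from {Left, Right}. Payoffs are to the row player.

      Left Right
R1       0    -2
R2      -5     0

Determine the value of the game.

Row minima: R1 → -2, R2 → -5; maximin = -2.
Column maxima: Left → 0, Right → 0; minimax = 0.
-2 ≠ 0, so there is no saddle point; optimal play is mixed.
Let the row player play R1 with probability p. Expected payoff against Left: 0p + (-5)(1−p) = 5p − 5; against Right: (-2)p + 0(1−p) = −2p.
Setting these equal: 5p − 5 = −2p ⇒ 7p = 5 ⇒ p = 5/7, and the value is (5)·(5/7) − 5 = -10/7.
For the column player: with q = P(Left), equating R1's and R2's payoffs gives 2q − 2 = −5q ⇒ q = 2/7.

-10/7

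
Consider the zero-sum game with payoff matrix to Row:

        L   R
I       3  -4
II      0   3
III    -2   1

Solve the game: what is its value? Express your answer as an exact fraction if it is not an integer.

Row minima: I → -4, II → 0, III → -2; maximin = 0.
Column maxima: L → 3, R → 3; minimax = 3.
0 ≠ 3, so there is no saddle point; optimal play is mixed.
III is strictly dominated by II, so Row never plays it.
On the remaining 2×2 (I, II vs L, R):
Let Row play I with probability p. Expected payoff against L: 3p + 0(1−p) = 3p; against R: (-4)p + 3(1−p) = −7p + 3.
Setting these equal: 3p = −7p + 3 ⇒ 10p = 3 ⇒ p = 3/10, and the value is (3)·(3/10) = 9/10.
For Column: with q = P(L), equating I's and II's payoffs gives 7q − 4 = −3q + 3 ⇒ q = 7/10.

9/10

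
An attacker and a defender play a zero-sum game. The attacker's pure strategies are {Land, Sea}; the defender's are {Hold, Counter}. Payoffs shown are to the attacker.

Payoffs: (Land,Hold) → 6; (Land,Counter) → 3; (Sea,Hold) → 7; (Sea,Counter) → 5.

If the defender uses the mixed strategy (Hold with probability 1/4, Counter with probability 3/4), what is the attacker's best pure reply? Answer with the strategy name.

Sea

Expected payoff of Land: (1/4)·6 + (3/4)·3 = 15/4.
Expected payoff of Sea: (1/4)·7 + (3/4)·5 = 11/2.
The largest is 11/2, so the attacker's best response is Sea.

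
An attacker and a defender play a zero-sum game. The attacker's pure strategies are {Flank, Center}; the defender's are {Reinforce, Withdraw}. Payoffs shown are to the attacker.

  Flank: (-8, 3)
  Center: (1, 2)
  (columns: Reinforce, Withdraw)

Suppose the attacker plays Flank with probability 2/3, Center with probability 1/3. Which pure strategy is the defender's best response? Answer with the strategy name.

If the defender plays Reinforce, the attacker's expected payoff is (2/3)·(-8) + (1/3)·1 = -5.
If the defender plays Withdraw, the attacker's expected payoff is (2/3)·3 + (1/3)·2 = 8/3.
The defender minimizes the attacker's payoff; the smallest is -5, so the best response is Reinforce.

Reinforce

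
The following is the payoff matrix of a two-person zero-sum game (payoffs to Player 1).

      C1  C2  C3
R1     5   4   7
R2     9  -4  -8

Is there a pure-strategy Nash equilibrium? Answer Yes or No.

Row minima: R1 → 4, R2 → -8; maximin = 4.
Column maxima: C1 → 9, C2 → 4, C3 → 7; minimax = 4.
maximin = minimax = 4, so a saddle point exists.

Yes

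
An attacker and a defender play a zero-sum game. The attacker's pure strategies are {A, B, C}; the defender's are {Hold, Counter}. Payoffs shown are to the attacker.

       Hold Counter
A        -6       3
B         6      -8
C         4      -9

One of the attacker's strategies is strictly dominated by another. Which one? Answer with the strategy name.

C

B gives a strictly higher payoff than C against every column: 6 > 4, -8 > -9.
So C is strictly dominated and the attacker never plays it.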